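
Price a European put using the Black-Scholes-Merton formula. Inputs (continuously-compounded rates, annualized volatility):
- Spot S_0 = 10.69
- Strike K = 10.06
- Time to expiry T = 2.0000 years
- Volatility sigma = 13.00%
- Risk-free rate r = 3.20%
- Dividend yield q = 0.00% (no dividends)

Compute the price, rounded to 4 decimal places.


d1 = (ln(S/K) + (r - q + 0.5*sigma^2) * T) / (sigma * sqrt(T)) = 0.77042852
d2 = d1 - sigma * sqrt(T) = 0.58658076
exp(-rT) = 0.93800500; exp(-qT) = 1.00000000
P = K * exp(-rT) * N(-d2) - S_0 * exp(-qT) * N(-d1)
N(-d1) = 0.22052287; N(-d2) = 0.27874265
P = 10.0600 * 0.93800500 * 0.27874265 - 10.6900 * 1.00000000 * 0.22052287 = 0.2729

Answer: Price = 0.2729


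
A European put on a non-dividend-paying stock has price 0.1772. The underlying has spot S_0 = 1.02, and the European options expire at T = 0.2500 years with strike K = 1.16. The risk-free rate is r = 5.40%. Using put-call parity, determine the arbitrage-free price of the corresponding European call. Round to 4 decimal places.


Answer: Call price = 0.0528

Derivation:
Put-call parity: C - P = S_0 * exp(-qT) - K * exp(-rT).
S_0 * exp(-qT) = 1.0200 * 1.00000000 = 1.02000000
K * exp(-rT) = 1.1600 * 0.98659072 = 1.14444523
C = P + S*exp(-qT) - K*exp(-rT)
C = 0.1772 + 1.02000000 - 1.14444523 = 0.0528


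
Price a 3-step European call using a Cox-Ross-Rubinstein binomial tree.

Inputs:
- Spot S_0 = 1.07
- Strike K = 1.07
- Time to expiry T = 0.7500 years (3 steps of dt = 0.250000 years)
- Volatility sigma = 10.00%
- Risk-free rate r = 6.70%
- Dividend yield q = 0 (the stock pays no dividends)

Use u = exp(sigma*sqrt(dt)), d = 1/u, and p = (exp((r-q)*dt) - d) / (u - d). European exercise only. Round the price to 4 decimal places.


dt = T/N = 0.250000
u = exp(sigma*sqrt(dt)) = 1.051271; d = 1/u = 0.951229
p = (exp((r-q)*dt) - d) / (u - d) = 0.656343
Discount per step: exp(-r*dt) = 0.983390
Stock lattice S(k, i) with i counting down-moves:
  k=0: S(0,0) = 1.0700
  k=1: S(1,0) = 1.1249; S(1,1) = 1.0178
  k=2: S(2,0) = 1.1825; S(2,1) = 1.0700; S(2,2) = 0.9682
  k=3: S(3,0) = 1.2432; S(3,1) = 1.1249; S(3,2) = 1.0178; S(3,3) = 0.9210
Terminal payoffs V(N, i) = max(S_T - K, 0):
  V(3,0) = 0.173163; V(3,1) = 0.054860; V(3,2) = 0.000000; V(3,3) = 0.000000
Backward induction: V(k, i) = exp(-r*dt) * [p * V(k+1, i) + (1-p) * V(k+1, i+1)].
  V(2,0) = exp(-r*dt) * [p*0.173163 + (1-p)*0.054860] = 0.130306
  V(2,1) = exp(-r*dt) * [p*0.054860 + (1-p)*0.000000] = 0.035409
  V(2,2) = exp(-r*dt) * [p*0.000000 + (1-p)*0.000000] = 0.000000
  V(1,0) = exp(-r*dt) * [p*0.130306 + (1-p)*0.035409] = 0.096071
  V(1,1) = exp(-r*dt) * [p*0.035409 + (1-p)*0.000000] = 0.022854
  V(0,0) = exp(-r*dt) * [p*0.096071 + (1-p)*0.022854] = 0.069732

Answer: Price = V(0,0) = 0.0697


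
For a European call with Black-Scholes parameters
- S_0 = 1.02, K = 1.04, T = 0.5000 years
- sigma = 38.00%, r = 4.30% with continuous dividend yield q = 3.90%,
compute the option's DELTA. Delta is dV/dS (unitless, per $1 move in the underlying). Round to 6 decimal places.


Answer: Delta = 0.517524

Derivation:
d1 = 0.0695268851; d2 = -0.1991736917
phi(d1) = 0.3979792037; exp(-qT) = 0.9806888952; exp(-rT) = 0.9787294775
N(d1) = 0.5277148834
Delta = exp(-qT) * N(d1) = 0.9806888952 * 0.5277148834 = 0.517524


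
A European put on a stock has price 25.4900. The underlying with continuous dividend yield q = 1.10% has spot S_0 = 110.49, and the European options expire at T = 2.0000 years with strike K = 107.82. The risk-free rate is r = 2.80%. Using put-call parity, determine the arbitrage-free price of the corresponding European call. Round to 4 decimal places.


Put-call parity: C - P = S_0 * exp(-qT) - K * exp(-rT).
S_0 * exp(-qT) = 110.4900 * 0.97824024 = 108.08576357
K * exp(-rT) = 107.8200 * 0.94553914 = 101.94802963
C = P + S*exp(-qT) - K*exp(-rT)
C = 25.4900 + 108.08576357 - 101.94802963 = 31.6277

Answer: Call price = 31.6277


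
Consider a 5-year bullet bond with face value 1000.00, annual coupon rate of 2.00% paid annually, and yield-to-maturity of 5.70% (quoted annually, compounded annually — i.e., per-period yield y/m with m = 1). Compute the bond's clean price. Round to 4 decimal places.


Answer: Price = 842.8623

Derivation:
Coupon per period c = face * coupon_rate / m = 20.000000
Periods per year m = 1; per-period yield y/m = 0.057000
Number of cashflows N = 5
Cashflows (t years, CF_t, discount factor 1/(1+y/m)^(m*t), PV):
  t = 1.0000: CF_t = 20.000000, DF = 0.946074, PV = 18.921476
  t = 2.0000: CF_t = 20.000000, DF = 0.895056, PV = 17.901112
  t = 3.0000: CF_t = 20.000000, DF = 0.846789, PV = 16.935773
  t = 4.0000: CF_t = 20.000000, DF = 0.801125, PV = 16.022491
  t = 5.0000: CF_t = 1020.000000, DF = 0.757923, PV = 773.081419
Price P = sum_t PV_t = 842.862272


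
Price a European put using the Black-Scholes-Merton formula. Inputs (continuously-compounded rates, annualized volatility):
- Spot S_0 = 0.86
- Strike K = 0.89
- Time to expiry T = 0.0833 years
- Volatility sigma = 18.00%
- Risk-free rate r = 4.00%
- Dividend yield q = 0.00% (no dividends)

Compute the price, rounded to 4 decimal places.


d1 = (ln(S/K) + (r - q + 0.5*sigma^2) * T) / (sigma * sqrt(T)) = -0.56991278
d2 = d1 - sigma * sqrt(T) = -0.62186391
exp(-rT) = 0.99667354; exp(-qT) = 1.00000000
P = K * exp(-rT) * N(-d2) - S_0 * exp(-qT) * N(-d1)
N(-d1) = 0.71563157; N(-d2) = 0.73298432
P = 0.8900 * 0.99667354 * 0.73298432 - 0.8600 * 1.00000000 * 0.71563157 = 0.0347

Answer: Price = 0.0347


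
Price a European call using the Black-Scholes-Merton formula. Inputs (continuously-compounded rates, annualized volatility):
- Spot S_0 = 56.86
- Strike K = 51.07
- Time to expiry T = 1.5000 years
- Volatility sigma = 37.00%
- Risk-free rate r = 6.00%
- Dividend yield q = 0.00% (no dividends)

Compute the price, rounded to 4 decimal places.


d1 = (ln(S/K) + (r - q + 0.5*sigma^2) * T) / (sigma * sqrt(T)) = 0.66217843
d2 = d1 - sigma * sqrt(T) = 0.20902283
exp(-rT) = 0.91393119; exp(-qT) = 1.00000000
C = S_0 * exp(-qT) * N(d1) - K * exp(-rT) * N(d2)
N(d1) = 0.74607156; N(d2) = 0.58278479
C = 56.8600 * 1.00000000 * 0.74607156 - 51.0700 * 0.91393119 * 0.58278479 = 15.2205

Answer: Price = 15.2205


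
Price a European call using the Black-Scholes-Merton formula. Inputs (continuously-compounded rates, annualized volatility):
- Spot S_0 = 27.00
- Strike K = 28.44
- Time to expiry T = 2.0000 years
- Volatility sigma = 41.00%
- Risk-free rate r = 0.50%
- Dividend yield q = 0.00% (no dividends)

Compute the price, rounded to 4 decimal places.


d1 = (ln(S/K) + (r - q + 0.5*sigma^2) * T) / (sigma * sqrt(T)) = 0.21754789
d2 = d1 - sigma * sqrt(T) = -0.36227967
exp(-rT) = 0.99004983; exp(-qT) = 1.00000000
C = S_0 * exp(-qT) * N(d1) - K * exp(-rT) * N(d2)
N(d1) = 0.58610930; N(d2) = 0.35857152
C = 27.0000 * 1.00000000 * 0.58610930 - 28.4400 * 0.99004983 * 0.35857152 = 5.7286

Answer: Price = 5.7286


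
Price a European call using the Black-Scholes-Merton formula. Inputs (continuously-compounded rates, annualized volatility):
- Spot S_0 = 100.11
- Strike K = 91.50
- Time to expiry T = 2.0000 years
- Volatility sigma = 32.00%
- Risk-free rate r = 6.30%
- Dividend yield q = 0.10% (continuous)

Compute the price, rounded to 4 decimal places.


d1 = (ln(S/K) + (r - q + 0.5*sigma^2) * T) / (sigma * sqrt(T)) = 0.69899850
d2 = d1 - sigma * sqrt(T) = 0.24645016
exp(-rT) = 0.88161485; exp(-qT) = 0.99800200
C = S_0 * exp(-qT) * N(d1) - K * exp(-rT) * N(d2)
N(d1) = 0.75772351; N(d2) = 0.59733311
C = 100.1100 * 0.99800200 * 0.75772351 - 91.5000 * 0.88161485 * 0.59733311 = 27.5186

Answer: Price = 27.5186


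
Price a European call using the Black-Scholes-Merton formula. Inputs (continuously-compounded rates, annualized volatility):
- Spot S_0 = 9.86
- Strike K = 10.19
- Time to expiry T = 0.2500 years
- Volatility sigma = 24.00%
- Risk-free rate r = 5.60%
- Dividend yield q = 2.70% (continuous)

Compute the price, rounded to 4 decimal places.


Answer: Price = 0.3581

Derivation:
d1 = (ln(S/K) + (r - q + 0.5*sigma^2) * T) / (sigma * sqrt(T)) = -0.15392232
d2 = d1 - sigma * sqrt(T) = -0.27392232
exp(-rT) = 0.98609754; exp(-qT) = 0.99327273
C = S_0 * exp(-qT) * N(d1) - K * exp(-rT) * N(d2)
N(d1) = 0.43883549; N(d2) = 0.39207216
C = 9.8600 * 0.99327273 * 0.43883549 - 10.1900 * 0.98609754 * 0.39207216 = 0.3581


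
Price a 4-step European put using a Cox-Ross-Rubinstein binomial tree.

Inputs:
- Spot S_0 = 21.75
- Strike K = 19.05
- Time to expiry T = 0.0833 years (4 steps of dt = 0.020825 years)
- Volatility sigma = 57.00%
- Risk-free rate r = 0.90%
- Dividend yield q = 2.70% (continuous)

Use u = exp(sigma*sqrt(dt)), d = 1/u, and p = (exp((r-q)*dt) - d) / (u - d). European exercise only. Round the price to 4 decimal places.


dt = T/N = 0.020825
u = exp(sigma*sqrt(dt)) = 1.085734; d = 1/u = 0.921036
p = (exp((r-q)*dt) - d) / (u - d) = 0.477172
Discount per step: exp(-r*dt) = 0.999813
Stock lattice S(k, i) with i counting down-moves:
  k=0: S(0,0) = 21.7500
  k=1: S(1,0) = 23.6147; S(1,1) = 20.0325
  k=2: S(2,0) = 25.6393; S(2,1) = 21.7500; S(2,2) = 18.4507
  k=3: S(3,0) = 27.8374; S(3,1) = 23.6147; S(3,2) = 20.0325; S(3,3) = 16.9938
  k=4: S(4,0) = 30.2240; S(4,1) = 25.6393; S(4,2) = 21.7500; S(4,3) = 18.4507; S(4,4) = 15.6519
Terminal payoffs V(N, i) = max(K - S_T, 0):
  V(4,0) = 0.000000; V(4,1) = 0.000000; V(4,2) = 0.000000; V(4,3) = 0.599309; V(4,4) = 3.398137
Backward induction: V(k, i) = exp(-r*dt) * [p * V(k+1, i) + (1-p) * V(k+1, i+1)].
  V(3,0) = exp(-r*dt) * [p*0.000000 + (1-p)*0.000000] = 0.000000
  V(3,1) = exp(-r*dt) * [p*0.000000 + (1-p)*0.000000] = 0.000000
  V(3,2) = exp(-r*dt) * [p*0.000000 + (1-p)*0.599309] = 0.313277
  V(3,3) = exp(-r*dt) * [p*0.599309 + (1-p)*3.398137] = 2.062228
  V(2,0) = exp(-r*dt) * [p*0.000000 + (1-p)*0.000000] = 0.000000
  V(2,1) = exp(-r*dt) * [p*0.000000 + (1-p)*0.313277] = 0.163759
  V(2,2) = exp(-r*dt) * [p*0.313277 + (1-p)*2.062228] = 1.227447
  V(1,0) = exp(-r*dt) * [p*0.000000 + (1-p)*0.163759] = 0.085602
  V(1,1) = exp(-r*dt) * [p*0.163759 + (1-p)*1.227447] = 0.719750
  V(0,0) = exp(-r*dt) * [p*0.085602 + (1-p)*0.719750] = 0.417074

Answer: Price = V(0,0) = 0.4171


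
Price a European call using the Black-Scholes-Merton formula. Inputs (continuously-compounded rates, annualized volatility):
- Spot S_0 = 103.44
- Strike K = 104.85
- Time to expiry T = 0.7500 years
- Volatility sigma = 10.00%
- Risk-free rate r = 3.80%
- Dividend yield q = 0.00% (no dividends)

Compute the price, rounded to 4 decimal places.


d1 = (ln(S/K) + (r - q + 0.5*sigma^2) * T) / (sigma * sqrt(T)) = 0.21605575
d2 = d1 - sigma * sqrt(T) = 0.12945321
exp(-rT) = 0.97190229; exp(-qT) = 1.00000000
C = S_0 * exp(-qT) * N(d1) - K * exp(-rT) * N(d2)
N(d1) = 0.58552786; N(d2) = 0.55150048
C = 103.4400 * 1.00000000 * 0.58552786 - 104.8500 * 0.97190229 * 0.55150048 = 4.3669

Answer: Price = 4.3669


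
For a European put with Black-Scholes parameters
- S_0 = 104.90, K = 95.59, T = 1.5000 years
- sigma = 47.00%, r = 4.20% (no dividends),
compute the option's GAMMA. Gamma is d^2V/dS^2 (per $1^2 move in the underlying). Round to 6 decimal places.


Answer: Gamma = 0.005652

Derivation:
d1 = 0.5587169767; d2 = -0.0169131129
phi(d1) = 0.3412906348; exp(-qT) = 1.0000000000; exp(-rT) = 0.9389434737
Gamma = exp(-qT) * phi(d1) / (S * sigma * sqrt(T)) = 1.0000000000 * 0.3412906348 / (104.9000 * 0.4700 * 1.2247448714) = 0.005652


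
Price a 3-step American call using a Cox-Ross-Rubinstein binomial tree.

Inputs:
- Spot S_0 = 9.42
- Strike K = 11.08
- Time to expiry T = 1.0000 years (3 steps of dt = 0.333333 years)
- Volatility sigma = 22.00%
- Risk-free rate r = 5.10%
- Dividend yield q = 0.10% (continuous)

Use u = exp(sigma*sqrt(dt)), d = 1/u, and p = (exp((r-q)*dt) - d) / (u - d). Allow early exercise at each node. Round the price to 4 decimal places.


dt = T/N = 0.333333
u = exp(sigma*sqrt(dt)) = 1.135436; d = 1/u = 0.880719
p = (exp((r-q)*dt) - d) / (u - d) = 0.534269
Discount per step: exp(-r*dt) = 0.983144
Stock lattice S(k, i) with i counting down-moves:
  k=0: S(0,0) = 9.4200
  k=1: S(1,0) = 10.6958; S(1,1) = 8.2964
  k=2: S(2,0) = 12.1444; S(2,1) = 9.4200; S(2,2) = 7.3068
  k=3: S(3,0) = 13.7892; S(3,1) = 10.6958; S(3,2) = 8.2964; S(3,3) = 6.4352
Terminal payoffs V(N, i) = max(S_T - K, 0):
  V(3,0) = 2.709208; V(3,1) = 0.000000; V(3,2) = 0.000000; V(3,3) = 0.000000
Backward induction: V(k, i) = exp(-r*dt) * [p * V(k+1, i) + (1-p) * V(k+1, i+1)]; then take max(V_cont, immediate exercise) for American.
  V(2,0) = exp(-r*dt) * [p*2.709208 + (1-p)*0.000000] = 1.423046; exercise = 1.064413; V(2,0) = max -> 1.423046
  V(2,1) = exp(-r*dt) * [p*0.000000 + (1-p)*0.000000] = 0.000000; exercise = 0.000000; V(2,1) = max -> 0.000000
  V(2,2) = exp(-r*dt) * [p*0.000000 + (1-p)*0.000000] = 0.000000; exercise = 0.000000; V(2,2) = max -> 0.000000
  V(1,0) = exp(-r*dt) * [p*1.423046 + (1-p)*0.000000] = 0.747473; exercise = 0.000000; V(1,0) = max -> 0.747473
  V(1,1) = exp(-r*dt) * [p*0.000000 + (1-p)*0.000000] = 0.000000; exercise = 0.000000; V(1,1) = max -> 0.000000
  V(0,0) = exp(-r*dt) * [p*0.747473 + (1-p)*0.000000] = 0.392620; exercise = 0.000000; V(0,0) = max -> 0.392620

Answer: Price = V(0,0) = 0.3926


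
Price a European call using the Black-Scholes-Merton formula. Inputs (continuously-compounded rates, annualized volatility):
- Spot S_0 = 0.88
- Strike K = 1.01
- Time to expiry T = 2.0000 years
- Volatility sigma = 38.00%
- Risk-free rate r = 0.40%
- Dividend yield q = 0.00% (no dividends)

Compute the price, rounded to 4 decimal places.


Answer: Price = 0.1440

Derivation:
d1 = (ln(S/K) + (r - q + 0.5*sigma^2) * T) / (sigma * sqrt(T)) = 0.02719811
d2 = d1 - sigma * sqrt(T) = -0.51020304
exp(-rT) = 0.99203191; exp(-qT) = 1.00000000
C = S_0 * exp(-qT) * N(d1) - K * exp(-rT) * N(d2)
N(d1) = 0.51084914; N(d2) = 0.30495461
C = 0.8800 * 1.00000000 * 0.51084914 - 1.0100 * 0.99203191 * 0.30495461 = 0.1440


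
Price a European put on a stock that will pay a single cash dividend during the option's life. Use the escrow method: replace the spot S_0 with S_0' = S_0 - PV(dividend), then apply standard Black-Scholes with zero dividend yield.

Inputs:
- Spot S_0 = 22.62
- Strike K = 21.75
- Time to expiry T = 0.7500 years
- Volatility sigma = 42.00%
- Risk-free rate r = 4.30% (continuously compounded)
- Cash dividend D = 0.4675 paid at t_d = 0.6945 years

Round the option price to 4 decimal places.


PV(D) = D * exp(-r * t_d) = 0.4675 * 0.97057801 = 0.45374522
S_0' = S_0 - PV(D) = 22.6200 - 0.45374522 = 22.16625478
d1 = (ln(S_0'/K) + (r + sigma^2/2)*T) / (sigma*sqrt(T)) = 0.32264895
d2 = d1 - sigma*sqrt(T) = -0.04108172
exp(-rT) = 0.96826449
N(-d1) = 0.37348056; N(-d2) = 0.51638462
P = K * exp(-rT) * N(-d2) - S_0' * N(-d1) = 21.7500 * 0.96826449 * 0.51638462 - 22.16625478 * 0.37348056 = 2.5963

Answer: Price = 2.5963


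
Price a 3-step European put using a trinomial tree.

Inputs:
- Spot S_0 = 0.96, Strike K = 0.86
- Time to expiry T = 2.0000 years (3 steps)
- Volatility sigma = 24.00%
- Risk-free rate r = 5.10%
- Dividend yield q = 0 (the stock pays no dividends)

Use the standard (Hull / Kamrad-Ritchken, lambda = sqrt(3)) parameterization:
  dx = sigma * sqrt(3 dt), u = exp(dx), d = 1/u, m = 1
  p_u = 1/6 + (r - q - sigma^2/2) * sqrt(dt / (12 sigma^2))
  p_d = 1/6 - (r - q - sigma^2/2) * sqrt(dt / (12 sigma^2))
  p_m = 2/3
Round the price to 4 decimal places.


Answer: Price = V(0,0) = 0.0482

Derivation:
dt = T/N = 0.666667; dx = sigma*sqrt(3*dt) = 0.339411
u = exp(dx) = 1.404121; d = 1/u = 0.712189
p_u = 0.188469, p_m = 0.666667, p_d = 0.144864
Discount per step: exp(-r*dt) = 0.966572
Stock lattice S(k, j) with j the centered position index:
  k=0: S(0,+0) = 0.9600
  k=1: S(1,-1) = 0.6837; S(1,+0) = 0.9600; S(1,+1) = 1.3480
  k=2: S(2,-2) = 0.4869; S(2,-1) = 0.6837; S(2,+0) = 0.9600; S(2,+1) = 1.3480; S(2,+2) = 1.8927
  k=3: S(3,-3) = 0.3468; S(3,-2) = 0.4869; S(3,-1) = 0.6837; S(3,+0) = 0.9600; S(3,+1) = 1.3480; S(3,+2) = 1.8927; S(3,+3) = 2.6576
Terminal payoffs V(N, j) = max(K - S_T, 0):
  V(3,-3) = 0.513217; V(3,-2) = 0.373075; V(3,-1) = 0.176298; V(3,+0) = 0.000000; V(3,+1) = 0.000000; V(3,+2) = 0.000000; V(3,+3) = 0.000000
Backward induction: V(k, j) = exp(-r*dt) * [p_u * V(k+1, j+1) + p_m * V(k+1, j) + p_d * V(k+1, j-1)]
  V(2,-2) = exp(-r*dt) * [p_u*0.176298 + p_m*0.373075 + p_d*0.513217] = 0.344380
  V(2,-1) = exp(-r*dt) * [p_u*0.000000 + p_m*0.176298 + p_d*0.373075] = 0.165842
  V(2,+0) = exp(-r*dt) * [p_u*0.000000 + p_m*0.000000 + p_d*0.176298] = 0.024686
  V(2,+1) = exp(-r*dt) * [p_u*0.000000 + p_m*0.000000 + p_d*0.000000] = 0.000000
  V(2,+2) = exp(-r*dt) * [p_u*0.000000 + p_m*0.000000 + p_d*0.000000] = 0.000000
  V(1,-1) = exp(-r*dt) * [p_u*0.024686 + p_m*0.165842 + p_d*0.344380] = 0.159583
  V(1,+0) = exp(-r*dt) * [p_u*0.000000 + p_m*0.024686 + p_d*0.165842] = 0.039128
  V(1,+1) = exp(-r*dt) * [p_u*0.000000 + p_m*0.000000 + p_d*0.024686] = 0.003457
  V(0,+0) = exp(-r*dt) * [p_u*0.003457 + p_m*0.039128 + p_d*0.159583] = 0.048188


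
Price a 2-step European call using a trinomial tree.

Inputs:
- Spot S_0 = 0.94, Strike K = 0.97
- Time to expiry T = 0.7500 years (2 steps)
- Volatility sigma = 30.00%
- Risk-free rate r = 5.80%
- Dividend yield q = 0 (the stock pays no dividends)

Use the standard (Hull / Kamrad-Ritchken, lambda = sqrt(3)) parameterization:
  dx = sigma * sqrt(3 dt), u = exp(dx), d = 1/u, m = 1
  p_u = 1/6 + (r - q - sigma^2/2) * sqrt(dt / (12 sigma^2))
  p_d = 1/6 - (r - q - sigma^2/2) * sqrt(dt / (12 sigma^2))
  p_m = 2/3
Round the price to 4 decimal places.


Answer: Price = V(0,0) = 0.0952

Derivation:
dt = T/N = 0.375000; dx = sigma*sqrt(3*dt) = 0.318198
u = exp(dx) = 1.374648; d = 1/u = 0.727459
p_u = 0.174327, p_m = 0.666667, p_d = 0.159006
Discount per step: exp(-r*dt) = 0.978485
Stock lattice S(k, j) with j the centered position index:
  k=0: S(0,+0) = 0.9400
  k=1: S(1,-1) = 0.6838; S(1,+0) = 0.9400; S(1,+1) = 1.2922
  k=2: S(2,-2) = 0.4974; S(2,-1) = 0.6838; S(2,+0) = 0.9400; S(2,+1) = 1.2922; S(2,+2) = 1.7763
Terminal payoffs V(N, j) = max(S_T - K, 0):
  V(2,-2) = 0.000000; V(2,-1) = 0.000000; V(2,+0) = 0.000000; V(2,+1) = 0.322170; V(2,+2) = 0.806279
Backward induction: V(k, j) = exp(-r*dt) * [p_u * V(k+1, j+1) + p_m * V(k+1, j) + p_d * V(k+1, j-1)]
  V(1,-1) = exp(-r*dt) * [p_u*0.000000 + p_m*0.000000 + p_d*0.000000] = 0.000000
  V(1,+0) = exp(-r*dt) * [p_u*0.322170 + p_m*0.000000 + p_d*0.000000] = 0.054954
  V(1,+1) = exp(-r*dt) * [p_u*0.806279 + p_m*0.322170 + p_d*0.000000] = 0.347691
  V(0,+0) = exp(-r*dt) * [p_u*0.347691 + p_m*0.054954 + p_d*0.000000] = 0.095156


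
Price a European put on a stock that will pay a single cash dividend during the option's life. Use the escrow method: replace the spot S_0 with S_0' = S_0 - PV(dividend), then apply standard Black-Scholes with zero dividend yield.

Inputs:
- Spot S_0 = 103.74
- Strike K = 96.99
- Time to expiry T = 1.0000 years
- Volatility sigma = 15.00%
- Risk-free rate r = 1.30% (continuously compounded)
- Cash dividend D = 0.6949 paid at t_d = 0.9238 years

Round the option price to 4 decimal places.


Answer: Price = 2.9847

Derivation:
PV(D) = D * exp(-r * t_d) = 0.6949 * 0.98806243 = 0.68660458
S_0' = S_0 - PV(D) = 103.7400 - 0.68660458 = 103.05339542
d1 = (ln(S_0'/K) + (r + sigma^2/2)*T) / (sigma*sqrt(T)) = 0.56592917
d2 = d1 - sigma*sqrt(T) = 0.41592917
exp(-rT) = 0.98708414
N(-d1) = 0.28572097; N(-d2) = 0.33873092
P = K * exp(-rT) * N(-d2) - S_0' * N(-d1) = 96.9900 * 0.98708414 * 0.33873092 - 103.05339542 * 0.28572097 = 2.9847


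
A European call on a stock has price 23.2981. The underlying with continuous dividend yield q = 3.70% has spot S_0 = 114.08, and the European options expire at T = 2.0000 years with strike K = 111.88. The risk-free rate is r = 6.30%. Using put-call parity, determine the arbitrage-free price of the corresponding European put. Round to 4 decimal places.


Put-call parity: C - P = S_0 * exp(-qT) - K * exp(-rT).
S_0 * exp(-qT) = 114.0800 * 0.92867169 = 105.94286683
K * exp(-rT) = 111.8800 * 0.88161485 = 98.63506906
P = C - S*exp(-qT) + K*exp(-rT)
P = 23.2981 - 105.94286683 + 98.63506906 = 15.9903

Answer: Put price = 15.9903


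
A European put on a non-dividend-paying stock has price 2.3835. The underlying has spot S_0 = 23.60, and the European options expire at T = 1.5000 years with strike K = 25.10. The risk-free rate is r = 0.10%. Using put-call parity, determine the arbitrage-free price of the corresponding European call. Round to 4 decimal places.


Answer: Call price = 0.9211

Derivation:
Put-call parity: C - P = S_0 * exp(-qT) - K * exp(-rT).
S_0 * exp(-qT) = 23.6000 * 1.00000000 = 23.60000000
K * exp(-rT) = 25.1000 * 0.99850112 = 25.06237822
C = P + S*exp(-qT) - K*exp(-rT)
C = 2.3835 + 23.60000000 - 25.06237822 = 0.9211


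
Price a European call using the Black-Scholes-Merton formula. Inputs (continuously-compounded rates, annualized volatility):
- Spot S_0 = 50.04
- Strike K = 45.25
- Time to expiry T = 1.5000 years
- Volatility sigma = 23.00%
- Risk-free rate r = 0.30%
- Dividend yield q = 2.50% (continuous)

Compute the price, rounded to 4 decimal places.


d1 = (ln(S/K) + (r - q + 0.5*sigma^2) * T) / (sigma * sqrt(T)) = 0.38089571
d2 = d1 - sigma * sqrt(T) = 0.09920439
exp(-rT) = 0.99551011; exp(-qT) = 0.96319442
C = S_0 * exp(-qT) * N(d1) - K * exp(-rT) * N(d2)
N(d1) = 0.64835968; N(d2) = 0.53951201
C = 50.0400 * 0.96319442 * 0.64835968 - 45.2500 * 0.99551011 * 0.53951201 = 6.9465

Answer: Price = 6.9465


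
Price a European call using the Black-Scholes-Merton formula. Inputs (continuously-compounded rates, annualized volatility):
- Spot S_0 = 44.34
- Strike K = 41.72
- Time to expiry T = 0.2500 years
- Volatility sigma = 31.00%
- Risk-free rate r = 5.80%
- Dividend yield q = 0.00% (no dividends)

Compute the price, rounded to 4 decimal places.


d1 = (ln(S/K) + (r - q + 0.5*sigma^2) * T) / (sigma * sqrt(T)) = 0.56399403
d2 = d1 - sigma * sqrt(T) = 0.40899403
exp(-rT) = 0.98560462; exp(-qT) = 1.00000000
C = S_0 * exp(-qT) * N(d1) - K * exp(-rT) * N(d2)
N(d1) = 0.71362090; N(d2) = 0.65872798
C = 44.3400 * 1.00000000 * 0.71362090 - 41.7200 * 0.98560462 * 0.65872798 = 4.5554

Answer: Price = 4.5554


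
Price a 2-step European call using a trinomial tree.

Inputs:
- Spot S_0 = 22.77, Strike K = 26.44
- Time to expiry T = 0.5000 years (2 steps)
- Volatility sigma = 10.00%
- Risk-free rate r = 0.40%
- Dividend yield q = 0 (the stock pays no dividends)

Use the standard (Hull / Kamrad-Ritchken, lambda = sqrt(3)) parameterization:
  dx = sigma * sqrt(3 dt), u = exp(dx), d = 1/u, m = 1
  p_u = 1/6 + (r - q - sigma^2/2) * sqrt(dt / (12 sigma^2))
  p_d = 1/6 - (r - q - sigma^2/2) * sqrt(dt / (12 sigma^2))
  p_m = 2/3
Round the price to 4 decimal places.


dt = T/N = 0.250000; dx = sigma*sqrt(3*dt) = 0.086603
u = exp(dx) = 1.090463; d = 1/u = 0.917042
p_u = 0.165223, p_m = 0.666667, p_d = 0.168110
Discount per step: exp(-r*dt) = 0.999000
Stock lattice S(k, j) with j the centered position index:
  k=0: S(0,+0) = 22.7700
  k=1: S(1,-1) = 20.8810; S(1,+0) = 22.7700; S(1,+1) = 24.8298
  k=2: S(2,-2) = 19.1488; S(2,-1) = 20.8810; S(2,+0) = 22.7700; S(2,+1) = 24.8298; S(2,+2) = 27.0760
Terminal payoffs V(N, j) = max(S_T - K, 0):
  V(2,-2) = 0.000000; V(2,-1) = 0.000000; V(2,+0) = 0.000000; V(2,+1) = 0.000000; V(2,+2) = 0.636033
Backward induction: V(k, j) = exp(-r*dt) * [p_u * V(k+1, j+1) + p_m * V(k+1, j) + p_d * V(k+1, j-1)]
  V(1,-1) = exp(-r*dt) * [p_u*0.000000 + p_m*0.000000 + p_d*0.000000] = 0.000000
  V(1,+0) = exp(-r*dt) * [p_u*0.000000 + p_m*0.000000 + p_d*0.000000] = 0.000000
  V(1,+1) = exp(-r*dt) * [p_u*0.636033 + p_m*0.000000 + p_d*0.000000] = 0.104982
  V(0,+0) = exp(-r*dt) * [p_u*0.104982 + p_m*0.000000 + p_d*0.000000] = 0.017328

Answer: Price = V(0,0) = 0.0173


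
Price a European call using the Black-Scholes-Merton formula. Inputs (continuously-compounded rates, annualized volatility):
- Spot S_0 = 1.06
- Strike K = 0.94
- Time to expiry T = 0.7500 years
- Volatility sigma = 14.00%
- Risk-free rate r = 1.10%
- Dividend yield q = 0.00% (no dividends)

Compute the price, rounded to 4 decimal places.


d1 = (ln(S/K) + (r - q + 0.5*sigma^2) * T) / (sigma * sqrt(T)) = 1.11960021
d2 = d1 - sigma * sqrt(T) = 0.99835666
exp(-rT) = 0.99178394; exp(-qT) = 1.00000000
C = S_0 * exp(-qT) * N(d1) - K * exp(-rT) * N(d2)
N(d1) = 0.86855792; N(d2) = 0.84094678
C = 1.0600 * 1.00000000 * 0.86855792 - 0.9400 * 0.99178394 * 0.84094678 = 0.1367

Answer: Price = 0.1367


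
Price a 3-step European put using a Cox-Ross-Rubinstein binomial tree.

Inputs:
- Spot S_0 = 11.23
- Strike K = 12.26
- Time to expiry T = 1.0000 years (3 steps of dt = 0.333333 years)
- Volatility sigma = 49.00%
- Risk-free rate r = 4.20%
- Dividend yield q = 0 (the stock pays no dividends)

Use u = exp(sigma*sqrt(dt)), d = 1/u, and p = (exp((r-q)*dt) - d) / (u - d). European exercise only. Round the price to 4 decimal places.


dt = T/N = 0.333333
u = exp(sigma*sqrt(dt)) = 1.326975; d = 1/u = 0.753594
p = (exp((r-q)*dt) - d) / (u - d) = 0.454331
Discount per step: exp(-r*dt) = 0.986098
Stock lattice S(k, i) with i counting down-moves:
  k=0: S(0,0) = 11.2300
  k=1: S(1,0) = 14.9019; S(1,1) = 8.4629
  k=2: S(2,0) = 19.7745; S(2,1) = 11.2300; S(2,2) = 6.3776
  k=3: S(3,0) = 26.2402; S(3,1) = 14.9019; S(3,2) = 8.4629; S(3,3) = 4.8061
Terminal payoffs V(N, i) = max(K - S_T, 0):
  V(3,0) = 0.000000; V(3,1) = 0.000000; V(3,2) = 3.797140; V(3,3) = 7.453910
Backward induction: V(k, i) = exp(-r*dt) * [p * V(k+1, i) + (1-p) * V(k+1, i+1)].
  V(2,0) = exp(-r*dt) * [p*0.000000 + (1-p)*0.000000] = 0.000000
  V(2,1) = exp(-r*dt) * [p*0.000000 + (1-p)*3.797140] = 2.043177
  V(2,2) = exp(-r*dt) * [p*3.797140 + (1-p)*7.453910] = 5.711996
  V(1,0) = exp(-r*dt) * [p*0.000000 + (1-p)*2.043177] = 1.099399
  V(1,1) = exp(-r*dt) * [p*2.043177 + (1-p)*5.711996] = 3.988901
  V(0,0) = exp(-r*dt) * [p*1.099399 + (1-p)*3.988901] = 2.638906

Answer: Price = V(0,0) = 2.6389


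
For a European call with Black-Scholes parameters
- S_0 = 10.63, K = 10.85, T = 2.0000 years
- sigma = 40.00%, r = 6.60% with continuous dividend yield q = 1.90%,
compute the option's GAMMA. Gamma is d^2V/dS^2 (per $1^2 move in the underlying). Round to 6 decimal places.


Answer: Gamma = 0.058654

Derivation:
d1 = 0.4128002987; d2 = -0.1528851263
phi(d1) = 0.3663593574; exp(-qT) = 0.9627129409; exp(-rT) = 0.8763409951
Gamma = exp(-qT) * phi(d1) / (S * sigma * sqrt(T)) = 0.9627129409 * 0.3663593574 / (10.6300 * 0.4000 * 1.4142135624) = 0.058654


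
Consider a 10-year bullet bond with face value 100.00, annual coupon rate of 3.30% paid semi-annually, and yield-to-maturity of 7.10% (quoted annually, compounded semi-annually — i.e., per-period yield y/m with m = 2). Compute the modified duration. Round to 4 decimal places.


Answer: Modified duration = 8.0152

Derivation:
Coupon per period c = face * coupon_rate / m = 1.650000
Periods per year m = 2; per-period yield y/m = 0.035500
Number of cashflows N = 20
Cashflows (t years, CF_t, discount factor 1/(1+y/m)^(m*t), PV):
  t = 0.5000: CF_t = 1.650000, DF = 0.965717, PV = 1.593433
  t = 1.0000: CF_t = 1.650000, DF = 0.932609, PV = 1.538806
  t = 1.5000: CF_t = 1.650000, DF = 0.900637, PV = 1.486051
  t = 2.0000: CF_t = 1.650000, DF = 0.869760, PV = 1.435105
  t = 2.5000: CF_t = 1.650000, DF = 0.839942, PV = 1.385905
  t = 3.0000: CF_t = 1.650000, DF = 0.811147, PV = 1.338392
  t = 3.5000: CF_t = 1.650000, DF = 0.783338, PV = 1.292508
  t = 4.0000: CF_t = 1.650000, DF = 0.756483, PV = 1.248197
  t = 4.5000: CF_t = 1.650000, DF = 0.730549, PV = 1.205405
  t = 5.0000: CF_t = 1.650000, DF = 0.705503, PV = 1.164080
  t = 5.5000: CF_t = 1.650000, DF = 0.681316, PV = 1.124172
  t = 6.0000: CF_t = 1.650000, DF = 0.657959, PV = 1.085632
  t = 6.5000: CF_t = 1.650000, DF = 0.635402, PV = 1.048413
  t = 7.0000: CF_t = 1.650000, DF = 0.613619, PV = 1.012471
  t = 7.5000: CF_t = 1.650000, DF = 0.592582, PV = 0.977760
  t = 8.0000: CF_t = 1.650000, DF = 0.572267, PV = 0.944240
  t = 8.5000: CF_t = 1.650000, DF = 0.552648, PV = 0.911868
  t = 9.0000: CF_t = 1.650000, DF = 0.533701, PV = 0.880607
  t = 9.5000: CF_t = 1.650000, DF = 0.515404, PV = 0.850417
  t = 10.0000: CF_t = 101.650000, DF = 0.497735, PV = 50.594734
Price P = sum_t PV_t = 73.118196
First compute Macaulay numerator sum_t t * PV_t:
  t * PV_t at t = 0.5000: 0.796717
  t * PV_t at t = 1.0000: 1.538806
  t * PV_t at t = 1.5000: 2.229076
  t * PV_t at t = 2.0000: 2.870209
  t * PV_t at t = 2.5000: 3.464762
  t * PV_t at t = 3.0000: 4.015176
  t * PV_t at t = 3.5000: 4.523778
  t * PV_t at t = 4.0000: 4.992788
  t * PV_t at t = 4.5000: 5.424323
  t * PV_t at t = 5.0000: 5.820401
  t * PV_t at t = 5.5000: 6.182947
  t * PV_t at t = 6.0000: 6.513793
  t * PV_t at t = 6.5000: 6.814688
  t * PV_t at t = 7.0000: 7.087295
  t * PV_t at t = 7.5000: 7.333202
  t * PV_t at t = 8.0000: 7.553918
  t * PV_t at t = 8.5000: 7.750882
  t * PV_t at t = 9.0000: 7.925462
  t * PV_t at t = 9.5000: 8.078962
  t * PV_t at t = 10.0000: 505.947342
Macaulay duration D = 606.864526 / 73.118196 = 8.299774
Modified duration = D / (1 + y/m) = 8.299774 / (1 + 0.035500) = 8.015234


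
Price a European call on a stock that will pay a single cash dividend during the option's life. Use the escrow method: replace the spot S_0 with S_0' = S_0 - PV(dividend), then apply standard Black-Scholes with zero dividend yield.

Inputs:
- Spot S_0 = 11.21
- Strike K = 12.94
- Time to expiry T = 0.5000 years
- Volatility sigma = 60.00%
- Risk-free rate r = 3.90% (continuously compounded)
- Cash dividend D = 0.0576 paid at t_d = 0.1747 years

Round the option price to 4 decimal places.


PV(D) = D * exp(-r * t_d) = 0.0576 * 0.99320986 = 0.05720889
S_0' = S_0 - PV(D) = 11.2100 - 0.05720889 = 11.15279111
d1 = (ln(S_0'/K) + (r + sigma^2/2)*T) / (sigma*sqrt(T)) = -0.09223854
d2 = d1 - sigma*sqrt(T) = -0.51650261
exp(-rT) = 0.98068890
N(d1) = 0.46325426; N(d2) = 0.30275171
C = S_0' * N(d1) - K * exp(-rT) * N(d2) = 11.15279111 * 0.46325426 - 12.9400 * 0.98068890 * 0.30275171 = 1.3246

Answer: Price = 1.3246


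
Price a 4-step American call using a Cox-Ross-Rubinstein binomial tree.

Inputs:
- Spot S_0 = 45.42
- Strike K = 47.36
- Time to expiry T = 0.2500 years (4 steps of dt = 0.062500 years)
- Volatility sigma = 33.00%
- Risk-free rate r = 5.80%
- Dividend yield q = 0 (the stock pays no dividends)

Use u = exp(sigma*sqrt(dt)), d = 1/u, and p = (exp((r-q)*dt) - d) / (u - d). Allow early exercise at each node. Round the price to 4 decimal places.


Answer: Price = V(0,0) = 2.5232

Derivation:
dt = T/N = 0.062500
u = exp(sigma*sqrt(dt)) = 1.085999; d = 1/u = 0.920811
p = (exp((r-q)*dt) - d) / (u - d) = 0.501371
Discount per step: exp(-r*dt) = 0.996382
Stock lattice S(k, i) with i counting down-moves:
  k=0: S(0,0) = 45.4200
  k=1: S(1,0) = 49.3261; S(1,1) = 41.8233
  k=2: S(2,0) = 53.5680; S(2,1) = 45.4200; S(2,2) = 38.5113
  k=3: S(3,0) = 58.1748; S(3,1) = 49.3261; S(3,2) = 41.8233; S(3,3) = 35.4617
  k=4: S(4,0) = 63.1778; S(4,1) = 53.5680; S(4,2) = 45.4200; S(4,3) = 38.5113; S(4,4) = 32.6535
Terminal payoffs V(N, i) = max(S_T - K, 0):
  V(4,0) = 15.817772; V(4,1) = 6.208035; V(4,2) = 0.000000; V(4,3) = 0.000000; V(4,4) = 0.000000
Backward induction: V(k, i) = exp(-r*dt) * [p * V(k+1, i) + (1-p) * V(k+1, i+1)]; then take max(V_cont, immediate exercise) for American.
  V(3,0) = exp(-r*dt) * [p*15.817772 + (1-p)*6.208035] = 10.986185; exercise = 10.814815; V(3,0) = max -> 10.986185
  V(3,1) = exp(-r*dt) * [p*6.208035 + (1-p)*0.000000] = 3.101268; exercise = 1.966060; V(3,1) = max -> 3.101268
  V(3,2) = exp(-r*dt) * [p*0.000000 + (1-p)*0.000000] = 0.000000; exercise = 0.000000; V(3,2) = max -> 0.000000
  V(3,3) = exp(-r*dt) * [p*0.000000 + (1-p)*0.000000] = 0.000000; exercise = 0.000000; V(3,3) = max -> 0.000000
  V(2,0) = exp(-r*dt) * [p*10.986185 + (1-p)*3.101268] = 7.029013; exercise = 6.208035; V(2,0) = max -> 7.029013
  V(2,1) = exp(-r*dt) * [p*3.101268 + (1-p)*0.000000] = 1.549261; exercise = 0.000000; V(2,1) = max -> 1.549261
  V(2,2) = exp(-r*dt) * [p*0.000000 + (1-p)*0.000000] = 0.000000; exercise = 0.000000; V(2,2) = max -> 0.000000
  V(1,0) = exp(-r*dt) * [p*7.029013 + (1-p)*1.549261] = 4.281104; exercise = 1.966060; V(1,0) = max -> 4.281104
  V(1,1) = exp(-r*dt) * [p*1.549261 + (1-p)*0.000000] = 0.773944; exercise = 0.000000; V(1,1) = max -> 0.773944
  V(0,0) = exp(-r*dt) * [p*4.281104 + (1-p)*0.773944] = 2.523170; exercise = 0.000000; V(0,0) = max -> 2.523170


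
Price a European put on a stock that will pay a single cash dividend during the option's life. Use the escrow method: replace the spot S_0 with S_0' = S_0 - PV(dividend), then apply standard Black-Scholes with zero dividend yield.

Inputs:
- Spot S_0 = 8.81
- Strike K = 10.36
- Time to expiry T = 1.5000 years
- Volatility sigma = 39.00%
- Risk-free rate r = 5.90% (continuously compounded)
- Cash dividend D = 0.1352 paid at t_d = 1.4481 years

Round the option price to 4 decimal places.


Answer: Price = 2.1413

Derivation:
PV(D) = D * exp(-r * t_d) = 0.1352 * 0.91811016 = 0.12412849
S_0' = S_0 - PV(D) = 8.8100 - 0.12412849 = 8.68587151
d1 = (ln(S_0'/K) + (r + sigma^2/2)*T) / (sigma*sqrt(T)) = 0.05510411
d2 = d1 - sigma*sqrt(T) = -0.42254639
exp(-rT) = 0.91530311
N(-d1) = 0.47802776; N(-d2) = 0.66368688
P = K * exp(-rT) * N(-d2) - S_0' * N(-d1) = 10.3600 * 0.91530311 * 0.66368688 - 8.68587151 * 0.47802776 = 2.1413


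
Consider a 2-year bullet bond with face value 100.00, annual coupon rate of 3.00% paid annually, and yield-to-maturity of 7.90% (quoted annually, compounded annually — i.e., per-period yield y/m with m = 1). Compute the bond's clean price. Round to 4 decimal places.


Answer: Price = 91.2500

Derivation:
Coupon per period c = face * coupon_rate / m = 3.000000
Periods per year m = 1; per-period yield y/m = 0.079000
Number of cashflows N = 2
Cashflows (t years, CF_t, discount factor 1/(1+y/m)^(m*t), PV):
  t = 1.0000: CF_t = 3.000000, DF = 0.926784, PV = 2.780352
  t = 2.0000: CF_t = 103.000000, DF = 0.858929, PV = 88.469655
Price P = sum_t PV_t = 91.250008


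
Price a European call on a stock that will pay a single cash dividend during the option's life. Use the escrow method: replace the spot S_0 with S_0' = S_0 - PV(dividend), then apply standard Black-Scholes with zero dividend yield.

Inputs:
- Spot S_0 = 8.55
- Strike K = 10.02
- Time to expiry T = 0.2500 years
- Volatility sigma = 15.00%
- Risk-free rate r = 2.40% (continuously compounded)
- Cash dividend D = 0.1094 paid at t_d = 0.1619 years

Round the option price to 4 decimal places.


Answer: Price = 0.0033

Derivation:
PV(D) = D * exp(-r * t_d) = 0.1094 * 0.99612194 = 0.10897574
S_0' = S_0 - PV(D) = 8.5500 - 0.10897574 = 8.44102426
d1 = (ln(S_0'/K) + (r + sigma^2/2)*T) / (sigma*sqrt(T)) = -2.16889249
d2 = d1 - sigma*sqrt(T) = -2.24389249
exp(-rT) = 0.99401796
N(d1) = 0.01504542; N(d2) = 0.01241966
C = S_0' * N(d1) - K * exp(-rT) * N(d2) = 8.44102426 * 0.01504542 - 10.0200 * 0.99401796 * 0.01241966 = 0.0033


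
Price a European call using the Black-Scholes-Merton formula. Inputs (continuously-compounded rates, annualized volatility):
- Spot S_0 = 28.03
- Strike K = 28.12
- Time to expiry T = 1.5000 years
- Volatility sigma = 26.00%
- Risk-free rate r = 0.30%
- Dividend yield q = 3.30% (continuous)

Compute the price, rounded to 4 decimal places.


d1 = (ln(S/K) + (r - q + 0.5*sigma^2) * T) / (sigma * sqrt(T)) = 0.00783302
d2 = d1 - sigma * sqrt(T) = -0.31060064
exp(-rT) = 0.99551011; exp(-qT) = 0.95170516
C = S_0 * exp(-qT) * N(d1) - K * exp(-rT) * N(d2)
N(d1) = 0.50312489; N(d2) = 0.37805212
C = 28.0300 * 0.95170516 * 0.50312489 - 28.1200 * 0.99551011 * 0.37805212 = 2.8384

Answer: Price = 2.8384


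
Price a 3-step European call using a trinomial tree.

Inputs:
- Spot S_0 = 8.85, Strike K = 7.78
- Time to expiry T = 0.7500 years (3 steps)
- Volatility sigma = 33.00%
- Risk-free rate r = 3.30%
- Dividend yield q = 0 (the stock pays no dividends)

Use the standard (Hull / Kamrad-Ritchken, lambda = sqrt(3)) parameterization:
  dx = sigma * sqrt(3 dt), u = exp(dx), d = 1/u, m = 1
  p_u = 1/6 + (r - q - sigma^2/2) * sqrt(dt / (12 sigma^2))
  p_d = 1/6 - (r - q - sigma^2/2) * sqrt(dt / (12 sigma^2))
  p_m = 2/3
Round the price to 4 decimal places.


dt = T/N = 0.250000; dx = sigma*sqrt(3*dt) = 0.285788
u = exp(dx) = 1.330811; d = 1/u = 0.751422
p_u = 0.157285, p_m = 0.666667, p_d = 0.176049
Discount per step: exp(-r*dt) = 0.991784
Stock lattice S(k, j) with j the centered position index:
  k=0: S(0,+0) = 8.8500
  k=1: S(1,-1) = 6.6501; S(1,+0) = 8.8500; S(1,+1) = 11.7777
  k=2: S(2,-2) = 4.9970; S(2,-1) = 6.6501; S(2,+0) = 8.8500; S(2,+1) = 11.7777; S(2,+2) = 15.6739
  k=3: S(3,-3) = 3.7549; S(3,-2) = 4.9970; S(3,-1) = 6.6501; S(3,+0) = 8.8500; S(3,+1) = 11.7777; S(3,+2) = 15.6739; S(3,+3) = 20.8589
Terminal payoffs V(N, j) = max(S_T - K, 0):
  V(3,-3) = 0.000000; V(3,-2) = 0.000000; V(3,-1) = 0.000000; V(3,+0) = 1.070000; V(3,+1) = 3.997676; V(3,+2) = 7.893858; V(3,+3) = 13.078939
Backward induction: V(k, j) = exp(-r*dt) * [p_u * V(k+1, j+1) + p_m * V(k+1, j) + p_d * V(k+1, j-1)]
  V(2,-2) = exp(-r*dt) * [p_u*0.000000 + p_m*0.000000 + p_d*0.000000] = 0.000000
  V(2,-1) = exp(-r*dt) * [p_u*1.070000 + p_m*0.000000 + p_d*0.000000] = 0.166912
  V(2,+0) = exp(-r*dt) * [p_u*3.997676 + p_m*1.070000 + p_d*0.000000] = 1.331080
  V(2,+1) = exp(-r*dt) * [p_u*7.893858 + p_m*3.997676 + p_d*1.070000] = 4.061427
  V(2,+2) = exp(-r*dt) * [p_u*13.078939 + p_m*7.893858 + p_d*3.997676] = 7.957553
  V(1,-1) = exp(-r*dt) * [p_u*1.331080 + p_m*0.166912 + p_d*0.000000] = 0.317999
  V(1,+0) = exp(-r*dt) * [p_u*4.061427 + p_m*1.331080 + p_d*0.166912] = 1.542791
  V(1,+1) = exp(-r*dt) * [p_u*7.957553 + p_m*4.061427 + p_d*1.331080] = 4.159100
  V(0,+0) = exp(-r*dt) * [p_u*4.159100 + p_m*1.542791 + p_d*0.317999] = 1.724388

Answer: Price = V(0,0) = 1.7244


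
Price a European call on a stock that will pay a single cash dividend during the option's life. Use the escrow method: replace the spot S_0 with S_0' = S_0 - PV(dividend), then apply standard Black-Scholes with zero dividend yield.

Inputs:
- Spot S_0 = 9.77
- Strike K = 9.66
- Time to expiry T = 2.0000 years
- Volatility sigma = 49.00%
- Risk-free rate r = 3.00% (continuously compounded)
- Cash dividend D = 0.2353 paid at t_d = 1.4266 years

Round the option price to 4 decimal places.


PV(D) = D * exp(-r * t_d) = 0.2353 * 0.95810491 = 0.22544208
S_0' = S_0 - PV(D) = 9.7700 - 0.22544208 = 9.54455792
d1 = (ln(S_0'/K) + (r + sigma^2/2)*T) / (sigma*sqrt(T)) = 0.41571745
d2 = d1 - sigma*sqrt(T) = -0.27724720
exp(-rT) = 0.94176453
N(d1) = 0.66119161; N(d2) = 0.39079515
C = S_0' * N(d1) - K * exp(-rT) * N(d2) = 9.54455792 * 0.66119161 - 9.6600 * 0.94176453 * 0.39079515 = 2.7555

Answer: Price = 2.7555


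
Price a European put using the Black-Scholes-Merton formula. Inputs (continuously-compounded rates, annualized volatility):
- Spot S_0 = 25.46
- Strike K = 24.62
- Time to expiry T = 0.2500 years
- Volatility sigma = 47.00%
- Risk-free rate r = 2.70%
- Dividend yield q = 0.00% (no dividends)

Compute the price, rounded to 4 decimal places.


Answer: Price = 1.8657

Derivation:
d1 = (ln(S/K) + (r - q + 0.5*sigma^2) * T) / (sigma * sqrt(T)) = 0.28898712
d2 = d1 - sigma * sqrt(T) = 0.05398712
exp(-rT) = 0.99327273; exp(-qT) = 1.00000000
P = K * exp(-rT) * N(-d2) - S_0 * exp(-qT) * N(-d1)
N(-d1) = 0.38629562; N(-d2) = 0.47847271
P = 24.6200 * 0.99327273 * 0.47847271 - 25.4600 * 1.00000000 * 0.38629562 = 1.8657


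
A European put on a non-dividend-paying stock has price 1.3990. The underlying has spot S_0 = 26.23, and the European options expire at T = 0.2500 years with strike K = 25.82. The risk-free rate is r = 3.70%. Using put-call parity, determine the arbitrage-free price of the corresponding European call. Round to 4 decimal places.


Put-call parity: C - P = S_0 * exp(-qT) - K * exp(-rT).
S_0 * exp(-qT) = 26.2300 * 1.00000000 = 26.23000000
K * exp(-rT) = 25.8200 * 0.99079265 = 25.58226621
C = P + S*exp(-qT) - K*exp(-rT)
C = 1.3990 + 26.23000000 - 25.58226621 = 2.0467

Answer: Call price = 2.0467


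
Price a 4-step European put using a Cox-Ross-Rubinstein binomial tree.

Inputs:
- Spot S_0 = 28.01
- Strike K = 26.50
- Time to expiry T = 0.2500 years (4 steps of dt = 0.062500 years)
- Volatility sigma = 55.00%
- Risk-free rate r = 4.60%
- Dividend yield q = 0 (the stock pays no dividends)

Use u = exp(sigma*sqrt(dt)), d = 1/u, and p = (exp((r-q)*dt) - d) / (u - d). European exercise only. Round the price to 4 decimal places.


dt = T/N = 0.062500
u = exp(sigma*sqrt(dt)) = 1.147402; d = 1/u = 0.871534
p = (exp((r-q)*dt) - d) / (u - d) = 0.476116
Discount per step: exp(-r*dt) = 0.997129
Stock lattice S(k, i) with i counting down-moves:
  k=0: S(0,0) = 28.0100
  k=1: S(1,0) = 32.1387; S(1,1) = 24.4117
  k=2: S(2,0) = 36.8760; S(2,1) = 28.0100; S(2,2) = 21.2756
  k=3: S(3,0) = 42.3116; S(3,1) = 32.1387; S(3,2) = 24.4117; S(3,3) = 18.5424
  k=4: S(4,0) = 48.5484; S(4,1) = 36.8760; S(4,2) = 28.0100; S(4,3) = 21.2756; S(4,4) = 16.1604
Terminal payoffs V(N, i) = max(K - S_T, 0):
  V(4,0) = 0.000000; V(4,1) = 0.000000; V(4,2) = 0.000000; V(4,3) = 5.224385; V(4,4) = 10.339636
Backward induction: V(k, i) = exp(-r*dt) * [p * V(k+1, i) + (1-p) * V(k+1, i+1)].
  V(3,0) = exp(-r*dt) * [p*0.000000 + (1-p)*0.000000] = 0.000000
  V(3,1) = exp(-r*dt) * [p*0.000000 + (1-p)*0.000000] = 0.000000
  V(3,2) = exp(-r*dt) * [p*0.000000 + (1-p)*5.224385] = 2.729116
  V(3,3) = exp(-r*dt) * [p*5.224385 + (1-p)*10.339636] = 7.881492
  V(2,0) = exp(-r*dt) * [p*0.000000 + (1-p)*0.000000] = 0.000000
  V(2,1) = exp(-r*dt) * [p*0.000000 + (1-p)*2.729116] = 1.425636
  V(2,2) = exp(-r*dt) * [p*2.729116 + (1-p)*7.881492] = 5.412781
  V(1,0) = exp(-r*dt) * [p*0.000000 + (1-p)*1.425636] = 0.744724
  V(1,1) = exp(-r*dt) * [p*1.425636 + (1-p)*5.412781] = 3.504349
  V(0,0) = exp(-r*dt) * [p*0.744724 + (1-p)*3.504349] = 2.184160

Answer: Price = V(0,0) = 2.1842
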